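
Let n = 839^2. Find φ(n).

703082

φ(703921) = 703921 · (1 − 1/839)
       = 703921 · 838/839 = 703082.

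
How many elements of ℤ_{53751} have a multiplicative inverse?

31680

Factor 53751: 53751 = 3 * 19 * 23 * 41.
φ(53751) = 53751 · (1 − 1/3) · (1 − 1/19) · (1 − 1/23) · (1 − 1/41)
       = 53751 · 31680/53751 = 31680.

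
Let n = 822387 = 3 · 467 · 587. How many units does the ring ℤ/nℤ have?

546152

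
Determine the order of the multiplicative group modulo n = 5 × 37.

144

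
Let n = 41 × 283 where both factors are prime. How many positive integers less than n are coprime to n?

11280

φ(41) = 41 − 1 = 40.
φ(283) = 283 − 1 = 282.
Since φ is multiplicative, φ(11603) = 40 · 282 = 11280.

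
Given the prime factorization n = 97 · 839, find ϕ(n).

80448

φ(81383) = 81383 · (1 − 1/97) · (1 − 1/839)
       = 81383 · 80448/81383 = 80448.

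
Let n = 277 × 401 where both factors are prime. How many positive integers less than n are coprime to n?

110400

For distinct primes, φ(pq) = (p−1)(q−1) = 276 × 400 = 110400.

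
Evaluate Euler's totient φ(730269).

435456

First factor: 730269 = 3^3 * 17 * 37 * 43.
φ(3^3) = 3^3 − 3^2 = 27 − 9 = 18.
φ(17) = 17 − 1 = 16.
φ(37) = 37 − 1 = 36.
φ(43) = 43 − 1 = 42.
Multiply: 18 · 16 · 36 · 42 = 435456.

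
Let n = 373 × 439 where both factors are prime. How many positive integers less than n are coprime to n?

162936

φ(pq) = (p−1)(q−1) = 372 · 438 = 162936.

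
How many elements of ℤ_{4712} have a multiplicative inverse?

Prime factorization: 4712 = 2^3 · 19 · 31.
φ(4712) = 4712 · (1 − 1/2) · (1 − 1/19) · (1 − 1/31)
       = 4712 · 540/1178 = 2160.

2160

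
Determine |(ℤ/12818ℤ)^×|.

Factor 12818: 12818 = 2 · 13 · 17 · 29.
φ(2) = 2 − 1 = 1.
φ(13) = 13 − 1 = 12.
φ(17) = 17 − 1 = 16.
φ(29) = 29 − 1 = 28.
Since φ is multiplicative, φ(12818) = 1 · 12 · 16 · 28 = 5376.

5376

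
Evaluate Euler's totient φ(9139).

7776

First factor: 9139 = 13 * 19 * 37.
φ(13) = 13 − 1 = 12.
φ(19) = 19 − 1 = 18.
φ(37) = 37 − 1 = 36.
Multiply: 12 · 18 · 36 = 7776.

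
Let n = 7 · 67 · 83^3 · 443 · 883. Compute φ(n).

φ(7) = 7 − 1 = 6.
φ(67) = 67 − 1 = 66.
φ(83^3) = 83^3 − 83^2 = 571787 − 6889 = 564898.
φ(443) = 443 − 1 = 442.
φ(883) = 883 − 1 = 882.
φ(104899048682407) = 6 × 66 × 564898 × 442 × 882 = 87207949981152.

87207949981152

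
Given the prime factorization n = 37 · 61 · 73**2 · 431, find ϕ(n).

4881772800

φ(5183875343) = 5183875343 · (1 − 1/37) · (1 − 1/61) · (1 − 1/73) · (1 − 1/431)
       = 5183875343 · 66873600/71011991 = 4881772800.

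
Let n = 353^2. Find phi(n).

124256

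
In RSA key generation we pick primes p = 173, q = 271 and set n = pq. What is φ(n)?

φ(n) = (p − 1)(q − 1) = (173−1)(271−1) = 172·270 = 46440.

46440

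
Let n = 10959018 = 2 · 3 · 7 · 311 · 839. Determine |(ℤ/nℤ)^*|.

3117360

φ(2) = 2 − 1 = 1.
φ(3) = 3 − 1 = 2.
φ(7) = 7 − 1 = 6.
φ(311) = 311 − 1 = 310.
φ(839) = 839 − 1 = 838.
Multiply: 1 · 2 · 6 · 310 · 838 = 3117360.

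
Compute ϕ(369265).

Prime factorization: 369265 = 5 · 13^2 · 19 · 23.
φ(369265) = 369265 · (1 − 1/5) · (1 − 1/13) · (1 − 1/19) · (1 − 1/23)
       = 369265 · 19008/28405 = 247104.

247104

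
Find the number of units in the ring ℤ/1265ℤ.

Factor 1265: 1265 = 5 * 11 * 23.
φ(1265) = 1265 · (1 − 1/5) · (1 − 1/11) · (1 − 1/23)
       = 1265 · 880/1265 = 880.

880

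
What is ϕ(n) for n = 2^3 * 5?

φ(40) = 40 · (1 − 1/2) · (1 − 1/5)
       = 40 · 4/10 = 16.

16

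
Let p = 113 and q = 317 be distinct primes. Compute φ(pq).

φ(pq) = (p−1)(q−1) = 112 · 316 = 35392.

35392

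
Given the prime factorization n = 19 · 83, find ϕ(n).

1476

φ(1577) = 1577 · (1 − 1/19) · (1 − 1/83)
       = 1577 · 1476/1577 = 1476.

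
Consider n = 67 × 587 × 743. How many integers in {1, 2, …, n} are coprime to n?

28697592

φ(67) = 67 − 1 = 66.
φ(587) = 587 − 1 = 586.
φ(743) = 743 − 1 = 742.
Multiply: 66 · 586 · 742 = 28697592.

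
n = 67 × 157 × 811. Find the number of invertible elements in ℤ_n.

8339760

φ(67) = 67 − 1 = 66.
φ(157) = 157 − 1 = 156.
φ(811) = 811 − 1 = 810.
φ(8530909) = 66 × 156 × 810 = 8339760.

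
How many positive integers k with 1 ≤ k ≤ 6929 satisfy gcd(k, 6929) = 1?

First factor: 6929 = 13^2 * 41.
φ(13^2) = 13^1·(13−1) = 13·12 = 156.
φ(41) = 41 − 1 = 40.
Since φ is multiplicative, φ(6929) = 156 · 40 = 6240.

6240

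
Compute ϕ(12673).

12673 = 19 × 23 × 29.
φ(19) = 19 − 1 = 18.
φ(23) = 23 − 1 = 22.
φ(29) = 29 − 1 = 28.
Since φ is multiplicative, φ(12673) = 18 · 22 · 28 = 11088.

11088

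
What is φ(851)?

First factor: 851 = 23 × 37.
φ(851) = 851 · (1 − 1/23) · (1 − 1/37)
       = 851 · 792/851 = 792.

792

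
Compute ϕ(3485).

2560

Prime factorization: 3485 = 5 · 17 · 41.
φ(3485) = 3485 · (1 − 1/5) · (1 − 1/17) · (1 − 1/41)
       = 3485 · 2560/3485 = 2560.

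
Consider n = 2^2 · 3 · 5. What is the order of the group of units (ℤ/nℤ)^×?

φ(2^2) = 2^1·(2−1) = 2·1 = 2.
φ(3) = 3 − 1 = 2.
φ(5) = 5 − 1 = 4.
Multiply: 2 · 2 · 4 = 16.

16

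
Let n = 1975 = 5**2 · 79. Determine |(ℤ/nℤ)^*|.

φ(1975) = 1975 · (1 − 1/5) · (1 − 1/79)
       = 1975 · 312/395 = 1560.

1560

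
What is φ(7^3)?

φ(7^3) = 7^2·(7−1) = 49·6 = 294.

294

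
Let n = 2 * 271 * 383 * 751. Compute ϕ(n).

77355000

φ(155897086) = 155897086 · (1 − 1/2) · (1 − 1/271) · (1 − 1/383) · (1 − 1/751)
       = 155897086 · 77355000/155897086 = 77355000.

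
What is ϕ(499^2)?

φ(499^2) = 499^1·(499−1) = 499·498 = 248502.

248502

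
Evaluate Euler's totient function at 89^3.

φ(89^3) = 89^2·(89−1) = 7921·88 = 697048.

697048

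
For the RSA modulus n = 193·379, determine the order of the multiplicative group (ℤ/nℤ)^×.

For distinct primes, φ(pq) = (p−1)(q−1) = 192 × 378 = 72576.

72576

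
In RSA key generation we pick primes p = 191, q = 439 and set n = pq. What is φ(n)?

83220

φ(n) = (p − 1)(q − 1) = (191−1)(439−1) = 190·438 = 83220.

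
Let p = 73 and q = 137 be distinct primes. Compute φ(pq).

9792

φ(10001) = 10001 · (1 − 1/73) · (1 − 1/137)
       = 10001 · 9792/10001 = 9792.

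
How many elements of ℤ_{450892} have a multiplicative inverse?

First factor: 450892 = 2^2 · 13^2 · 23 · 29.
φ(2^2) = 2^1·(2−1) = 2·1 = 2.
φ(13^2) = 13^1·(13−1) = 13·12 = 156.
φ(23) = 23 − 1 = 22.
φ(29) = 29 − 1 = 28.
Multiply: 2 · 156 · 22 · 28 = 192192.

192192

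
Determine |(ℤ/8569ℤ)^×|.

7200

Prime factorization: 8569 = 11 · 19 · 41.
φ(11) = 11 − 1 = 10.
φ(19) = 19 − 1 = 18.
φ(41) = 41 − 1 = 40.
Multiply: 10 · 18 · 40 = 7200.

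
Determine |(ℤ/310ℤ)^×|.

120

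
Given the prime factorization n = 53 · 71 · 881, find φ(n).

3203200

φ(3315203) = 3315203 · (1 − 1/53) · (1 − 1/71) · (1 − 1/881)
       = 3315203 · 3203200/3315203 = 3203200.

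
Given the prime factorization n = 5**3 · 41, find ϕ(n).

4000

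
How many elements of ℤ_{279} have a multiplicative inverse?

Factor 279: 279 = 3^2 * 31.
φ(279) = 279 · (1 − 1/3) · (1 − 1/31)
       = 279 · 60/93 = 180.

180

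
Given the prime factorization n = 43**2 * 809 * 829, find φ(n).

φ(43^2) = 43^2 − 43^1 = 1849 − 43 = 1806.
φ(809) = 809 − 1 = 808.
φ(829) = 829 − 1 = 828.
Multiply: 1806 · 808 · 828 = 1208257344.

1208257344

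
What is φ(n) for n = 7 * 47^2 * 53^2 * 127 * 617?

φ(3403567594553) = 3403567594553 · (1 − 1/7) · (1 − 1/47) · (1 − 1/53) · (1 − 1/127) · (1 − 1/617)
       = 3403567594553 · 1113944832/1366345883 = 2774836576512.

2774836576512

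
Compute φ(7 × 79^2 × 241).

φ(10528567) = 10528567 · (1 − 1/7) · (1 − 1/79) · (1 − 1/241)
       = 10528567 · 112320/133273 = 8873280.

8873280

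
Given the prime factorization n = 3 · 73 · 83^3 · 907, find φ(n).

73698852672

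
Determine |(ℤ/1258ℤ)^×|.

576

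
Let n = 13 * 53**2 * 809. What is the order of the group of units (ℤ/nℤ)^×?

φ(29542253) = 29542253 · (1 − 1/13) · (1 − 1/53) · (1 − 1/809)
       = 29542253 · 504192/557401 = 26722176.

26722176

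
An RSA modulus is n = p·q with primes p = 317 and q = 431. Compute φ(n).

φ(317) = 317 − 1 = 316.
φ(431) = 431 − 1 = 430.
Since φ is multiplicative, φ(136627) = 316 · 430 = 135880.

135880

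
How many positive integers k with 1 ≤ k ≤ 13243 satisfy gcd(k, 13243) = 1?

11520

Prime factorization: 13243 = 17 × 19 × 41.
φ(13243) = 13243 · (1 − 1/17) · (1 − 1/19) · (1 − 1/41)
       = 13243 · 11520/13243 = 11520.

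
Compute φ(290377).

241920

First factor: 290377 = 17 × 19 × 29 × 31.
φ(17) = 17 − 1 = 16.
φ(19) = 19 − 1 = 18.
φ(29) = 29 − 1 = 28.
φ(31) = 31 − 1 = 30.
Multiply: 16 · 18 · 28 · 30 = 241920.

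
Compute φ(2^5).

16

φ(2^5) = 2^4·(2−1) = 16·1 = 16.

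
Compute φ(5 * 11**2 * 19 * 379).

2993760

φ(4356605) = 4356605 · (1 − 1/5) · (1 − 1/11) · (1 − 1/19) · (1 − 1/379)
       = 4356605 · 272160/396055 = 2993760.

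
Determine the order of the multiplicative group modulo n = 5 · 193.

768

φ(5) = 5 − 1 = 4.
φ(193) = 193 − 1 = 192.
Since φ is multiplicative, φ(965) = 4 · 192 = 768.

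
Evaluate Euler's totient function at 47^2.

2162

φ(47^2) = 47^1·(47−1) = 47·46 = 2162.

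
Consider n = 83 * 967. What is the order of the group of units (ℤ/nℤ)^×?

79212

φ(80261) = 80261 · (1 − 1/83) · (1 − 1/967)
       = 80261 · 79212/80261 = 79212.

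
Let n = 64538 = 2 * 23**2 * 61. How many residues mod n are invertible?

φ(2) = 2 − 1 = 1.
φ(23^2) = 23^1·(23−1) = 23·22 = 506.
φ(61) = 61 − 1 = 60.
φ(64538) = 1 × 506 × 60 = 30360.

30360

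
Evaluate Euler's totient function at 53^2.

φ(53^2) = 53^2 − 53^1 = 2809 − 53 = 2756.

2756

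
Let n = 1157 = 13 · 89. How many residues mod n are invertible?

1056

φ(13) = 13 − 1 = 12.
φ(89) = 89 − 1 = 88.
φ(1157) = 12 × 88 = 1056.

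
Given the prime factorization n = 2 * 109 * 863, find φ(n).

93096

φ(188134) = 188134 · (1 − 1/2) · (1 − 1/109) · (1 − 1/863)
       = 188134 · 93096/188134 = 93096.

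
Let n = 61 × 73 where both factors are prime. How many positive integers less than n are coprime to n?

4320

φ(pq) = (p−1)(q−1) = 60 · 72 = 4320.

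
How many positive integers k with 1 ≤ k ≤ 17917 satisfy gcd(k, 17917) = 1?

15840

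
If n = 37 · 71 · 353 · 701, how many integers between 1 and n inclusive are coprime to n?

φ(37) = 37 − 1 = 36.
φ(71) = 71 − 1 = 70.
φ(353) = 353 − 1 = 352.
φ(701) = 701 − 1 = 700.
Multiply: 36 · 70 · 352 · 700 = 620928000.

620928000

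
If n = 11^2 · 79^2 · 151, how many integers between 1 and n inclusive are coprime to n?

101673000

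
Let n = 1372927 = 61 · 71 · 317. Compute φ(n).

1327200

φ(61) = 61 − 1 = 60.
φ(71) = 71 − 1 = 70.
φ(317) = 317 − 1 = 316.
φ(1372927) = 60 × 70 × 316 = 1327200.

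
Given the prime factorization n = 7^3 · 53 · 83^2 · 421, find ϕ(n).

φ(52723990151) = 52723990151 · (1 − 1/7) · (1 − 1/53) · (1 − 1/83) · (1 − 1/421)
       = 52723990151 · 10745280/12963853 = 43701053760.

43701053760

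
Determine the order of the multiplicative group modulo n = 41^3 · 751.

φ(41^3) = 41^3 − 41^2 = 68921 − 1681 = 67240.
φ(751) = 751 − 1 = 750.
Multiply: 67240 · 750 = 50430000.

50430000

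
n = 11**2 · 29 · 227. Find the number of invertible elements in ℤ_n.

696080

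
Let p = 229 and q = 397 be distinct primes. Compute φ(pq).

90288

φ(90913) = 90913 · (1 − 1/229) · (1 − 1/397)
       = 90913 · 90288/90913 = 90288.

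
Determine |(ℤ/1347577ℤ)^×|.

997920

First factor: 1347577 = 7 · 11^2 · 37 · 43.
φ(7) = 7 − 1 = 6.
φ(11^2) = 11^2 − 11^1 = 121 − 11 = 110.
φ(37) = 37 − 1 = 36.
φ(43) = 43 − 1 = 42.
Since φ is multiplicative, φ(1347577) = 6 · 110 · 36 · 42 = 997920.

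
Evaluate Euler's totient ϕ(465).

240

465 = 3 × 5 × 31.
φ(3) = 3 − 1 = 2.
φ(5) = 5 − 1 = 4.
φ(31) = 31 − 1 = 30.
Since φ is multiplicative, φ(465) = 2 · 4 · 30 = 240.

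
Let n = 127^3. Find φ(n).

φ(2048383) = 2048383 · (1 − 1/127)
       = 2048383 · 126/127 = 2032254.

2032254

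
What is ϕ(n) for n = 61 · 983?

58920

φ(61) = 61 − 1 = 60.
φ(983) = 983 − 1 = 982.
φ(59963) = 60 × 982 = 58920.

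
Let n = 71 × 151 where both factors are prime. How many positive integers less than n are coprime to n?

φ(n) = (p − 1)(q − 1) = (71−1)(151−1) = 70·150 = 10500.

10500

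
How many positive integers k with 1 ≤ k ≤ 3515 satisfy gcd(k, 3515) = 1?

2592

3515 = 5 × 19 × 37.
φ(5) = 5 − 1 = 4.
φ(19) = 19 − 1 = 18.
φ(37) = 37 − 1 = 36.
φ(3515) = 4 × 18 × 36 = 2592.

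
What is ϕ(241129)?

First factor: 241129 = 7^3 · 19 · 37.
φ(241129) = 241129 · (1 − 1/7) · (1 − 1/19) · (1 − 1/37)
       = 241129 · 3888/4921 = 190512.

190512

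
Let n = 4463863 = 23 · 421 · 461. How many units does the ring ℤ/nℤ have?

φ(23) = 23 − 1 = 22.
φ(421) = 421 − 1 = 420.
φ(461) = 461 − 1 = 460.
Multiply: 22 · 420 · 460 = 4250400.

4250400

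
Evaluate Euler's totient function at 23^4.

267674

φ(23^4) = 23^4 − 23^3 = 279841 − 12167 = 267674.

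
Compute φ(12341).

12341 = 7 · 41 · 43.
φ(7) = 7 − 1 = 6.
φ(41) = 41 − 1 = 40.
φ(43) = 43 − 1 = 42.
φ(12341) = 6 × 40 × 42 = 10080.

10080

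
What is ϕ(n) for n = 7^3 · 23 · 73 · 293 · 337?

φ(7^3) = 7^2·(7−1) = 49·6 = 294.
φ(23) = 23 − 1 = 22.
φ(73) = 73 − 1 = 72.
φ(293) = 293 − 1 = 292.
φ(337) = 337 − 1 = 336.
Multiply: 294 · 22 · 72 · 292 · 336 = 45690365952.

45690365952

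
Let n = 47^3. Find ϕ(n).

101614

φ(47^3) = 47^3 − 47^2 = 103823 − 2209 = 101614.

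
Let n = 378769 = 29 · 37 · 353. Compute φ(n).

φ(29) = 29 − 1 = 28.
φ(37) = 37 − 1 = 36.
φ(353) = 353 − 1 = 352.
φ(378769) = 28 × 36 × 352 = 354816.

354816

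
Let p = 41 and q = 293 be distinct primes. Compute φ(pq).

For distinct primes, φ(pq) = (p−1)(q−1) = 40 × 292 = 11680.

11680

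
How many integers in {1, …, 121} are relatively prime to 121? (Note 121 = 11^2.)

φ(11^2) = 11^1·(11−1) = 11·10 = 110.

110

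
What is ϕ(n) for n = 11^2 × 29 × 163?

498960

φ(11^2) = 11^1·(11−1) = 11·10 = 110.
φ(29) = 29 − 1 = 28.
φ(163) = 163 − 1 = 162.
φ(571967) = 110 × 28 × 162 = 498960.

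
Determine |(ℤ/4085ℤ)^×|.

First factor: 4085 = 5 · 19 · 43.
φ(5) = 5 − 1 = 4.
φ(19) = 19 − 1 = 18.
φ(43) = 43 − 1 = 42.
Since φ is multiplicative, φ(4085) = 4 · 18 · 42 = 3024.

3024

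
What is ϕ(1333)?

1260

Prime factorization: 1333 = 31 * 43.
φ(31) = 31 − 1 = 30.
φ(43) = 43 − 1 = 42.
Multiply: 30 · 42 = 1260.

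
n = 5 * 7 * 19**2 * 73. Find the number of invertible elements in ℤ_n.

590976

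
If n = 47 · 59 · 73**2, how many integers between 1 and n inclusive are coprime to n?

14023008

φ(14777317) = 14777317 · (1 − 1/47) · (1 − 1/59) · (1 − 1/73)
       = 14777317 · 192096/202429 = 14023008.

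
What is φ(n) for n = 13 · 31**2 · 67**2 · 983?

φ(55127698691) = 55127698691 · (1 − 1/13) · (1 − 1/31) · (1 − 1/67) · (1 − 1/983)
       = 55127698691 · 23332320/26541983 = 48461228640.

48461228640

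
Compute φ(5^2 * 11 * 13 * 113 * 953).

255897600

φ(5^2) = 5^1·(5−1) = 5·4 = 20.
φ(11) = 11 − 1 = 10.
φ(13) = 13 − 1 = 12.
φ(113) = 113 − 1 = 112.
φ(953) = 953 − 1 = 952.
Since φ is multiplicative, φ(384988175) = 20 · 10 · 12 · 112 · 952 = 255897600.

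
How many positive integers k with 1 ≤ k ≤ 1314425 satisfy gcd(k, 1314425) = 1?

846720

First factor: 1314425 = 5**2 * 7**2 * 29 * 37.
φ(5^2) = 5^1·(5−1) = 5·4 = 20.
φ(7^2) = 7^1·(7−1) = 7·6 = 42.
φ(29) = 29 − 1 = 28.
φ(37) = 37 − 1 = 36.
Since φ is multiplicative, φ(1314425) = 20 · 42 · 28 · 36 = 846720.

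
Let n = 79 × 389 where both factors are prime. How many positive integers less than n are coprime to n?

For distinct primes, φ(pq) = (p−1)(q−1) = 78 × 388 = 30264.

30264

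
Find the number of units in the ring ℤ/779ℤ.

720

Factor 779: 779 = 19 * 41.
φ(779) = 779 · (1 − 1/19) · (1 − 1/41)
       = 779 · 720/779 = 720.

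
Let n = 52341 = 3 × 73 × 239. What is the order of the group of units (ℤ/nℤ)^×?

34272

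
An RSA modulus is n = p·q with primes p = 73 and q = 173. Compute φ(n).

φ(73) = 73 − 1 = 72.
φ(173) = 173 − 1 = 172.
φ(12629) = 72 × 172 = 12384.

12384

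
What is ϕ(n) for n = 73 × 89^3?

50187456

φ(51462737) = 51462737 · (1 − 1/73) · (1 − 1/89)
       = 51462737 · 6336/6497 = 50187456.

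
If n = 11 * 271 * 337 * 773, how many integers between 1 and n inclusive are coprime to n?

700358400

φ(11) = 11 − 1 = 10.
φ(271) = 271 − 1 = 270.
φ(337) = 337 − 1 = 336.
φ(773) = 773 − 1 = 772.
Since φ is multiplicative, φ(776553481) = 10 · 270 · 336 · 772 = 700358400.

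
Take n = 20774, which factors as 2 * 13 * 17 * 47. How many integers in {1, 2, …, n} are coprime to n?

8832

φ(20774) = 20774 · (1 − 1/2) · (1 − 1/13) · (1 − 1/17) · (1 − 1/47)
       = 20774 · 8832/20774 = 8832.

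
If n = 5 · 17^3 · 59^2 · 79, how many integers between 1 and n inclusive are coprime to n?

4936878336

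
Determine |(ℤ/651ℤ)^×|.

Factor 651: 651 = 3 × 7 × 31.
φ(3) = 3 − 1 = 2.
φ(7) = 7 − 1 = 6.
φ(31) = 31 − 1 = 30.
Since φ is multiplicative, φ(651) = 2 · 6 · 30 = 360.

360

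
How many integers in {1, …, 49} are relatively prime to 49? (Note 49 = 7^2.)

42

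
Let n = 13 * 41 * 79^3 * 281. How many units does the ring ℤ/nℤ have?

65425651200

φ(73843930147) = 73843930147 · (1 − 1/13) · (1 − 1/41) · (1 − 1/79) · (1 − 1/281)
       = 73843930147 · 10483200/11832067 = 65425651200.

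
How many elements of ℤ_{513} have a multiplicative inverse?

513 = 3^3 · 19.
φ(513) = 513 · (1 − 1/3) · (1 − 1/19)
       = 513 · 36/57 = 324.

324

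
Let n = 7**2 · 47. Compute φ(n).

φ(7^2) = 7^2 − 7^1 = 49 − 7 = 42.
φ(47) = 47 − 1 = 46.
Since φ is multiplicative, φ(2303) = 42 · 46 = 1932.

1932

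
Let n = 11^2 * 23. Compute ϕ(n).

2420

φ(11^2) = 11^2 − 11^1 = 121 − 11 = 110.
φ(23) = 23 − 1 = 22.
Multiply: 110 · 22 = 2420.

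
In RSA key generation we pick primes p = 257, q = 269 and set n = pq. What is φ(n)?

68608

φ(pq) = (p−1)(q−1) = 256 · 268 = 68608.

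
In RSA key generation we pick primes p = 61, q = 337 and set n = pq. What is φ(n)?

φ(pq) = (p−1)(q−1) = 60 · 336 = 20160.

20160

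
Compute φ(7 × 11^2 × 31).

φ(26257) = 26257 · (1 − 1/7) · (1 − 1/11) · (1 − 1/31)
       = 26257 · 1800/2387 = 19800.

19800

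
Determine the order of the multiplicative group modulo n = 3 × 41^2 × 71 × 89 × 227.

φ(7233744759) = 7233744759 · (1 − 1/3) · (1 − 1/41) · (1 − 1/71) · (1 − 1/89) · (1 − 1/227)
       = 7233744759 · 111372800/176432799 = 4566284800.

4566284800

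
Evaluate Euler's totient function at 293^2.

φ(293^2) = 293^1·(293−1) = 293·292 = 85556.

85556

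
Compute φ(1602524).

609840

Factor 1602524: 1602524 = 2^2 · 7 · 11^3 · 43.
φ(2^2) = 2^1·(2−1) = 2·1 = 2.
φ(7) = 7 − 1 = 6.
φ(11^3) = 11^2·(11−1) = 121·10 = 1210.
φ(43) = 43 − 1 = 42.
φ(1602524) = 2 × 6 × 1210 × 42 = 609840.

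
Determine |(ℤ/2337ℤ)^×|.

First factor: 2337 = 3 · 19 · 41.
φ(2337) = 2337 · (1 − 1/3) · (1 − 1/19) · (1 − 1/41)
       = 2337 · 1440/2337 = 1440.

1440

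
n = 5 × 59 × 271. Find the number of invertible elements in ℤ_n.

φ(5) = 5 − 1 = 4.
φ(59) = 59 − 1 = 58.
φ(271) = 271 − 1 = 270.
Since φ is multiplicative, φ(79945) = 4 · 58 · 270 = 62640.

62640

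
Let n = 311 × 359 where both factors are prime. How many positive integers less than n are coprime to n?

110980

φ(311) = 311 − 1 = 310.
φ(359) = 359 − 1 = 358.
φ(111649) = 310 × 358 = 110980.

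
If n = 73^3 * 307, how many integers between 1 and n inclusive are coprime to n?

117408528

φ(73^3) = 73^2·(73−1) = 5329·72 = 383688.
φ(307) = 307 − 1 = 306.
φ(119428219) = 383688 × 306 = 117408528.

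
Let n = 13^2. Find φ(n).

156

φ(169) = 169 · (1 − 1/13)
       = 169 · 12/13 = 156.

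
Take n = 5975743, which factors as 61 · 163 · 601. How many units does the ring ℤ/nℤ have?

5832000

φ(5975743) = 5975743 · (1 − 1/61) · (1 − 1/163) · (1 − 1/601)
       = 5975743 · 5832000/5975743 = 5832000.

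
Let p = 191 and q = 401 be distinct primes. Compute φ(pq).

φ(191) = 191 − 1 = 190.
φ(401) = 401 − 1 = 400.
Multiply: 190 · 400 = 76000.

76000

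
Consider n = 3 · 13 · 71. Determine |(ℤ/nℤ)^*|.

1680

φ(3) = 3 − 1 = 2.
φ(13) = 13 − 1 = 12.
φ(71) = 71 − 1 = 70.
Since φ is multiplicative, φ(2769) = 2 · 12 · 70 = 1680.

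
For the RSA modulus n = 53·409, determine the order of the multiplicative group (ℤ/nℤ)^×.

φ(53) = 53 − 1 = 52.
φ(409) = 409 − 1 = 408.
Since φ is multiplicative, φ(21677) = 52 · 408 = 21216.

21216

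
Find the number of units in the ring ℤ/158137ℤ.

First factor: 158137 = 7 * 19 * 29 * 41.
φ(158137) = 158137 · (1 − 1/7) · (1 − 1/19) · (1 − 1/29) · (1 − 1/41)
       = 158137 · 120960/158137 = 120960.

120960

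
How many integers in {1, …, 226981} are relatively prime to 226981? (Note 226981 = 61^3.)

223260

φ(226981) = 226981 · (1 − 1/61)
       = 226981 · 60/61 = 223260.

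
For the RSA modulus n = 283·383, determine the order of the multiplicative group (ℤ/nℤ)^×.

107724

φ(pq) = (p−1)(q−1) = 282 · 382 = 107724.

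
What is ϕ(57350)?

21600

57350 = 2 · 5^2 · 31 · 37.
φ(2) = 2 − 1 = 1.
φ(5^2) = 5^2 − 5^1 = 25 − 5 = 20.
φ(31) = 31 − 1 = 30.
φ(37) = 37 − 1 = 36.
Since φ is multiplicative, φ(57350) = 1 · 20 · 30 · 36 = 21600.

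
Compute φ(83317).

69888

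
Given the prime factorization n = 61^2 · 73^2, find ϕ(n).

19236960

φ(19829209) = 19829209 · (1 − 1/61) · (1 − 1/73)
       = 19829209 · 4320/4453 = 19236960.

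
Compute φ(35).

24

35 = 5 * 7.
φ(35) = 35 · (1 − 1/5) · (1 − 1/7)
       = 35 · 24/35 = 24.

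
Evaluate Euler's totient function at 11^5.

φ(11^5) = 11^5 − 11^4 = 161051 − 14641 = 146410.

146410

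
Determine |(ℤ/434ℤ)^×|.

180

434 = 2 · 7 · 31.
φ(434) = 434 · (1 − 1/2) · (1 − 1/7) · (1 − 1/31)
       = 434 · 180/434 = 180.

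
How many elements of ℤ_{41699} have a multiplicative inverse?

33264

Factor 41699: 41699 = 7**2 * 23 * 37.
φ(41699) = 41699 · (1 − 1/7) · (1 − 1/23) · (1 − 1/37)
       = 41699 · 4752/5957 = 33264.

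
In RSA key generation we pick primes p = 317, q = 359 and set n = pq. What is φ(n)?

113128

φ(113803) = 113803 · (1 − 1/317) · (1 − 1/359)
       = 113803 · 113128/113803 = 113128.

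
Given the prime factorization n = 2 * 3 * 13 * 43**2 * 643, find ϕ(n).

27826848

φ(92734746) = 92734746 · (1 − 1/2) · (1 − 1/3) · (1 − 1/13) · (1 − 1/43) · (1 − 1/643)
       = 92734746 · 647136/2156622 = 27826848.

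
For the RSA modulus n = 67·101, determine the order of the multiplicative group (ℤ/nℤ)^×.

φ(n) = (p − 1)(q − 1) = (67−1)(101−1) = 66·100 = 6600.

6600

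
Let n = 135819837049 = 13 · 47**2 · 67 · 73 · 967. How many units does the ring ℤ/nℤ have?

φ(135819837049) = 135819837049 · (1 − 1/13) · (1 − 1/47) · (1 − 1/67) · (1 − 1/73) · (1 − 1/967)
       = 135819837049 · 2533918464/2889783767 = 119094167808.

119094167808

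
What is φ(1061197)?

931392

First factor: 1061197 = 23 * 29 * 37 * 43.
φ(23) = 23 − 1 = 22.
φ(29) = 29 − 1 = 28.
φ(37) = 37 − 1 = 36.
φ(43) = 43 − 1 = 42.
φ(1061197) = 22 × 28 × 36 × 42 = 931392.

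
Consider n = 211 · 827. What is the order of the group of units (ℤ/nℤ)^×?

173460

φ(211) = 211 − 1 = 210.
φ(827) = 827 − 1 = 826.
Since φ is multiplicative, φ(174497) = 210 · 826 = 173460.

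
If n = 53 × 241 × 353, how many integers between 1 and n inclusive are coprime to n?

φ(53) = 53 − 1 = 52.
φ(241) = 241 − 1 = 240.
φ(353) = 353 − 1 = 352.
Since φ is multiplicative, φ(4508869) = 52 · 240 · 352 = 4392960.

4392960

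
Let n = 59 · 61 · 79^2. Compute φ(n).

21443760

φ(22461359) = 22461359 · (1 − 1/59) · (1 − 1/61) · (1 − 1/79)
       = 22461359 · 271440/284321 = 21443760.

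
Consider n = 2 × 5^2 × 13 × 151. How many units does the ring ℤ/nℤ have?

36000

φ(98150) = 98150 · (1 − 1/2) · (1 − 1/5) · (1 − 1/13) · (1 − 1/151)
       = 98150 · 7200/19630 = 36000.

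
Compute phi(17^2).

φ(289) = 289 · (1 − 1/17)
       = 289 · 16/17 = 272.

272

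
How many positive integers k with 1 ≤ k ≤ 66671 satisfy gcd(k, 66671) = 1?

55440

66671 = 11**2 · 19 · 29.
φ(11^2) = 11^1·(11−1) = 11·10 = 110.
φ(19) = 19 − 1 = 18.
φ(29) = 29 − 1 = 28.
Multiply: 110 · 18 · 28 = 55440.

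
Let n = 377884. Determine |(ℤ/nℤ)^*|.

170352

Factor 377884: 377884 = 2**2 × 13**3 × 43.
φ(377884) = 377884 · (1 − 1/2) · (1 − 1/13) · (1 − 1/43)
       = 377884 · 504/1118 = 170352.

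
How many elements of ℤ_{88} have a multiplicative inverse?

40

88 = 2^3 * 11.
φ(88) = 88 · (1 − 1/2) · (1 − 1/11)
       = 88 · 10/22 = 40.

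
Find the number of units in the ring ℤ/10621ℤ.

10621 = 13 × 19 × 43.
φ(13) = 13 − 1 = 12.
φ(19) = 19 − 1 = 18.
φ(43) = 43 − 1 = 42.
Multiply: 12 · 18 · 42 = 9072.

9072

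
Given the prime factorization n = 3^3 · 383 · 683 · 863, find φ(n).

φ(6095285289) = 6095285289 · (1 − 1/3) · (1 − 1/383) · (1 − 1/683) · (1 − 1/863)
       = 6095285289 · 449143376/677253921 = 4042290384.

4042290384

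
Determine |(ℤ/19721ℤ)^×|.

First factor: 19721 = 13 * 37 * 41.
φ(13) = 13 − 1 = 12.
φ(37) = 37 − 1 = 36.
φ(41) = 41 − 1 = 40.
Since φ is multiplicative, φ(19721) = 12 · 36 · 40 = 17280.

17280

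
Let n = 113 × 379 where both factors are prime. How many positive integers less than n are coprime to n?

42336

φ(42827) = 42827 · (1 − 1/113) · (1 − 1/379)
       = 42827 · 42336/42827 = 42336.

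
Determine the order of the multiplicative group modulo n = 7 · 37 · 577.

124416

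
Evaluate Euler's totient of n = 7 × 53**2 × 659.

10880688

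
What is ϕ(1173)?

Prime factorization: 1173 = 3 × 17 × 23.
φ(3) = 3 − 1 = 2.
φ(17) = 17 − 1 = 16.
φ(23) = 23 − 1 = 22.
φ(1173) = 2 × 16 × 22 = 704.

704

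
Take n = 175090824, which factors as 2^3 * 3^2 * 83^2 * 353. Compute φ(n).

57497088

φ(175090824) = 175090824 · (1 − 1/2) · (1 − 1/3) · (1 − 1/83) · (1 − 1/353)
       = 175090824 · 57728/175794 = 57497088.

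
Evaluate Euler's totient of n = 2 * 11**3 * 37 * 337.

φ(2) = 2 − 1 = 1.
φ(11^3) = 11^3 − 11^2 = 1331 − 121 = 1210.
φ(37) = 37 − 1 = 36.
φ(337) = 337 − 1 = 336.
Since φ is multiplicative, φ(33192478) = 1 · 1210 · 36 · 336 = 14636160.

14636160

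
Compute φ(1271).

First factor: 1271 = 31 · 41.
φ(1271) = 1271 · (1 − 1/31) · (1 − 1/41)
       = 1271 · 1200/1271 = 1200.

1200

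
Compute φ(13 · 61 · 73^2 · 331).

φ(1398771907) = 1398771907 · (1 − 1/13) · (1 − 1/61) · (1 − 1/73) · (1 − 1/331)
       = 1398771907 · 17107200/19161259 = 1248825600.

1248825600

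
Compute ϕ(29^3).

φ(24389) = 24389 · (1 − 1/29)
       = 24389 · 28/29 = 23548.

23548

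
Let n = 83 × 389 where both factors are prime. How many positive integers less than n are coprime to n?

31816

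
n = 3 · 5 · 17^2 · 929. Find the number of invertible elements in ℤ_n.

φ(3) = 3 − 1 = 2.
φ(5) = 5 − 1 = 4.
φ(17^2) = 17^1·(17−1) = 17·16 = 272.
φ(929) = 929 − 1 = 928.
φ(4027215) = 2 × 4 × 272 × 928 = 2019328.

2019328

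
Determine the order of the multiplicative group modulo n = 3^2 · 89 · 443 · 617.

φ(3^2) = 3^1·(3−1) = 3·2 = 6.
φ(89) = 89 − 1 = 88.
φ(443) = 443 − 1 = 442.
φ(617) = 617 − 1 = 616.
Multiply: 6 · 88 · 442 · 616 = 143759616.

143759616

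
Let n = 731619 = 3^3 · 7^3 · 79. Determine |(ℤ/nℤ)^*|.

φ(3^3) = 3^3 − 3^2 = 27 − 9 = 18.
φ(7^3) = 7^3 − 7^2 = 343 − 49 = 294.
φ(79) = 79 − 1 = 78.
φ(731619) = 18 × 294 × 78 = 412776.

412776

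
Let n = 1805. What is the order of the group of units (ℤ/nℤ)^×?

Prime factorization: 1805 = 5 × 19**2.
φ(5) = 5 − 1 = 4.
φ(19^2) = 19^2 − 19^1 = 361 − 19 = 342.
Multiply: 4 · 342 = 1368.

1368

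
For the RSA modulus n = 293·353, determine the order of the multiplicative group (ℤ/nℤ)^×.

102784

φ(293) = 293 − 1 = 292.
φ(353) = 353 − 1 = 352.
Multiply: 292 · 352 = 102784.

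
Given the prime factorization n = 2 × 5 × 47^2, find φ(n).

8648

φ(2) = 2 − 1 = 1.
φ(5) = 5 − 1 = 4.
φ(47^2) = 47^1·(47−1) = 47·46 = 2162.
Since φ is multiplicative, φ(22090) = 1 · 4 · 2162 = 8648.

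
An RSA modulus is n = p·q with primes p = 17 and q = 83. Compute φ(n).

φ(17) = 17 − 1 = 16.
φ(83) = 83 − 1 = 82.
Multiply: 16 · 82 = 1312.

1312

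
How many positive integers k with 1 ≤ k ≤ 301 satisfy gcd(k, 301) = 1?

252

Factor 301: 301 = 7 · 43.
φ(301) = 301 · (1 − 1/7) · (1 − 1/43)
       = 301 · 252/301 = 252.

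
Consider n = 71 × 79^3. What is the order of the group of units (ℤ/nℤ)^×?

34075860

φ(71) = 71 − 1 = 70.
φ(79^3) = 79^2·(79−1) = 6241·78 = 486798.
Multiply: 70 · 486798 = 34075860.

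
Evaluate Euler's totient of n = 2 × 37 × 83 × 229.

673056

φ(2) = 2 − 1 = 1.
φ(37) = 37 − 1 = 36.
φ(83) = 83 − 1 = 82.
φ(229) = 229 − 1 = 228.
Multiply: 1 · 36 · 82 · 228 = 673056.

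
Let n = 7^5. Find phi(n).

14406

φ(16807) = 16807 · (1 − 1/7)
       = 16807 · 6/7 = 14406.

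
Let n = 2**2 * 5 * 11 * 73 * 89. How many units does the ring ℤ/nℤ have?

φ(1429340) = 1429340 · (1 − 1/2) · (1 − 1/5) · (1 − 1/11) · (1 − 1/73) · (1 − 1/89)
       = 1429340 · 253440/714670 = 506880.

506880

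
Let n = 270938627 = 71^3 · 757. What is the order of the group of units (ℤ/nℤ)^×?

φ(270938627) = 270938627 · (1 − 1/71) · (1 − 1/757)
       = 270938627 · 52920/53747 = 266769720.

266769720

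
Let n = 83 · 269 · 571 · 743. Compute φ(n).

9294529440

φ(83) = 83 − 1 = 82.
φ(269) = 269 − 1 = 268.
φ(571) = 571 − 1 = 570.
φ(743) = 743 − 1 = 742.
φ(9472296731) = 82 × 268 × 570 × 742 = 9294529440.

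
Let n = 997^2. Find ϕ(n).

993012

φ(994009) = 994009 · (1 − 1/997)
       = 994009 · 996/997 = 993012.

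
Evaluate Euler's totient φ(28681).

Prime factorization: 28681 = 23 × 29 × 43.
φ(23) = 23 − 1 = 22.
φ(29) = 29 − 1 = 28.
φ(43) = 43 − 1 = 42.
Multiply: 22 · 28 · 42 = 25872.

25872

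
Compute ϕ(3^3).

18

φ(3^3) = 3^2·(3−1) = 9·2 = 18.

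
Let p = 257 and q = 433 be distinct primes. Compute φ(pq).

φ(pq) = (p−1)(q−1) = 256 · 432 = 110592.

110592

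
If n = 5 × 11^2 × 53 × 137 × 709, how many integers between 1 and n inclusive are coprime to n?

2203069440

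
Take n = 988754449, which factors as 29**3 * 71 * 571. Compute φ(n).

939565200

φ(988754449) = 988754449 · (1 − 1/29) · (1 − 1/71) · (1 − 1/571)
       = 988754449 · 1117200/1175689 = 939565200.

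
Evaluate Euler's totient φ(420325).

Factor 420325: 420325 = 5^2 × 17 × 23 × 43.
φ(420325) = 420325 · (1 − 1/5) · (1 − 1/17) · (1 − 1/23) · (1 − 1/43)
       = 420325 · 59136/84065 = 295680.

295680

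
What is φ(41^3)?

67240

φ(41^3) = 41^3 − 41^2 = 68921 − 1681 = 67240.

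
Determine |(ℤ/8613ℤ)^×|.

8613 = 3**3 * 11 * 29.
φ(3^3) = 3^3 − 3^2 = 27 − 9 = 18.
φ(11) = 11 − 1 = 10.
φ(29) = 29 − 1 = 28.
φ(8613) = 18 × 10 × 28 = 5040.

5040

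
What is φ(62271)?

34560

First factor: 62271 = 3^2 * 11 * 17 * 37.
φ(3^2) = 3^2 − 3^1 = 9 − 3 = 6.
φ(11) = 11 − 1 = 10.
φ(17) = 17 − 1 = 16.
φ(37) = 37 − 1 = 36.
Multiply: 6 · 10 · 16 · 36 = 34560.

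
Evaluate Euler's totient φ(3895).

2880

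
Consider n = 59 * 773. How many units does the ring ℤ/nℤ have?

φ(45607) = 45607 · (1 − 1/59) · (1 − 1/773)
       = 45607 · 44776/45607 = 44776.

44776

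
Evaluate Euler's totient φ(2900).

Factor 2900: 2900 = 2^2 × 5^2 × 29.
φ(2900) = 2900 · (1 − 1/2) · (1 − 1/5) · (1 − 1/29)
       = 2900 · 112/290 = 1120.

1120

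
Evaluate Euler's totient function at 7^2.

42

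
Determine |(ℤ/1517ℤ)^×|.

1440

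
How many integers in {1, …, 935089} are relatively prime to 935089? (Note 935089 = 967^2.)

934122

φ(967^2) = 967^1·(967−1) = 967·966 = 934122.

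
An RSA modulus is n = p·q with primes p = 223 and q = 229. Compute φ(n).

For distinct primes, φ(pq) = (p−1)(q−1) = 222 × 228 = 50616.

50616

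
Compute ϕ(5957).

4752

5957 = 7 · 23 · 37.
φ(7) = 7 − 1 = 6.
φ(23) = 23 − 1 = 22.
φ(37) = 37 − 1 = 36.
φ(5957) = 6 × 22 × 36 = 4752.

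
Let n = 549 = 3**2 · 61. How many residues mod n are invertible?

φ(3^2) = 3^1·(3−1) = 3·2 = 6.
φ(61) = 61 − 1 = 60.
Multiply: 6 · 60 = 360.

360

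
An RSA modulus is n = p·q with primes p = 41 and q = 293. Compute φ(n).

11680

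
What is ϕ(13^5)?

φ(13^5) = 13^5 − 13^4 = 371293 − 28561 = 342732.

342732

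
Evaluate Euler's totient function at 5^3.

φ(125) = 125 · (1 − 1/5)
       = 125 · 4/5 = 100.

100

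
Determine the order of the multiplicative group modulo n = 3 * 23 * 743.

32648

φ(3) = 3 − 1 = 2.
φ(23) = 23 − 1 = 22.
φ(743) = 743 − 1 = 742.
Since φ is multiplicative, φ(51267) = 2 · 22 · 742 = 32648.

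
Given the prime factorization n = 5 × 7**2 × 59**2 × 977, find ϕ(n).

φ(5) = 5 − 1 = 4.
φ(7^2) = 7^2 − 7^1 = 49 − 7 = 42.
φ(59^2) = 59^2 − 59^1 = 3481 − 59 = 3422.
φ(977) = 977 − 1 = 976.
Since φ is multiplicative, φ(833229565) = 4 · 42 · 3422 · 976 = 561098496.

561098496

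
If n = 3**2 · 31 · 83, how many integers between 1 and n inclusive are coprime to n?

φ(23157) = 23157 · (1 − 1/3) · (1 − 1/31) · (1 − 1/83)
       = 23157 · 4920/7719 = 14760.

14760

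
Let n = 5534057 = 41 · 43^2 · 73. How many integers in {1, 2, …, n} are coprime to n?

5201280

φ(41) = 41 − 1 = 40.
φ(43^2) = 43^2 − 43^1 = 1849 − 43 = 1806.
φ(73) = 73 − 1 = 72.
φ(5534057) = 40 × 1806 × 72 = 5201280.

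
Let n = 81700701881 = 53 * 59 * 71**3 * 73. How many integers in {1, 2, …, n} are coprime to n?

φ(81700701881) = 81700701881 · (1 − 1/53) · (1 − 1/59) · (1 − 1/71) · (1 − 1/73)
       = 81700701881 · 15200640/16207241 = 76626426240.

76626426240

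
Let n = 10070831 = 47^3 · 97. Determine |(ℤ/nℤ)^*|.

φ(47^3) = 47^3 − 47^2 = 103823 − 2209 = 101614.
φ(97) = 97 − 1 = 96.
Multiply: 101614 · 96 = 9754944.

9754944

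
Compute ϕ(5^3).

100

φ(5^3) = 5^3 − 5^2 = 125 − 25 = 100.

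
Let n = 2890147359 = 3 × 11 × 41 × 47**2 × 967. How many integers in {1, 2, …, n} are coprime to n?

1670793600

φ(3) = 3 − 1 = 2.
φ(11) = 11 − 1 = 10.
φ(41) = 41 − 1 = 40.
φ(47^2) = 47^2 − 47^1 = 2209 − 47 = 2162.
φ(967) = 967 − 1 = 966.
Since φ is multiplicative, φ(2890147359) = 2 · 10 · 40 · 2162 · 966 = 1670793600.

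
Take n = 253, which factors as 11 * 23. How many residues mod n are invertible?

220

φ(253) = 253 · (1 − 1/11) · (1 − 1/23)
       = 253 · 220/253 = 220.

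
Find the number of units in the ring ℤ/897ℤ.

528

897 = 3 · 13 · 23.
φ(3) = 3 − 1 = 2.
φ(13) = 13 − 1 = 12.
φ(23) = 23 − 1 = 22.
φ(897) = 2 × 12 × 22 = 528.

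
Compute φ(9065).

6048

Prime factorization: 9065 = 5 * 7^2 * 37.
φ(9065) = 9065 · (1 − 1/5) · (1 − 1/7) · (1 − 1/37)
       = 9065 · 864/1295 = 6048.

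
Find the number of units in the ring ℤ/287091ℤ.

158760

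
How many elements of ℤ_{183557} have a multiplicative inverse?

158400

183557 = 11^2 * 37 * 41.
φ(183557) = 183557 · (1 − 1/11) · (1 − 1/37) · (1 − 1/41)
       = 183557 · 14400/16687 = 158400.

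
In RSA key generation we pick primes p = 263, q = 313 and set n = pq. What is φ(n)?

81744

For distinct primes, φ(pq) = (p−1)(q−1) = 262 × 312 = 81744.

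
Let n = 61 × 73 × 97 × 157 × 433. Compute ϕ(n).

φ(61) = 61 − 1 = 60.
φ(73) = 73 − 1 = 72.
φ(97) = 97 − 1 = 96.
φ(157) = 157 − 1 = 156.
φ(433) = 433 − 1 = 432.
φ(29363781121) = 60 × 72 × 96 × 156 × 432 = 27948810240.

27948810240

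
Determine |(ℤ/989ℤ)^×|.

First factor: 989 = 23 · 43.
φ(989) = 989 · (1 − 1/23) · (1 − 1/43)
       = 989 · 924/989 = 924.

924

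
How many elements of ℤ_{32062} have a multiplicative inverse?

14080

32062 = 2 × 17 × 23 × 41.
φ(2) = 2 − 1 = 1.
φ(17) = 17 − 1 = 16.
φ(23) = 23 − 1 = 22.
φ(41) = 41 − 1 = 40.
Since φ is multiplicative, φ(32062) = 1 · 16 · 22 · 40 = 14080.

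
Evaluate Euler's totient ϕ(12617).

Prime factorization: 12617 = 11 · 31 · 37.
φ(12617) = 12617 · (1 − 1/11) · (1 − 1/31) · (1 − 1/37)
       = 12617 · 10800/12617 = 10800.

10800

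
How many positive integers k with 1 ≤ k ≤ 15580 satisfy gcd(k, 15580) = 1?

5760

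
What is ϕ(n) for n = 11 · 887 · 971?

φ(11) = 11 − 1 = 10.
φ(887) = 887 − 1 = 886.
φ(971) = 971 − 1 = 970.
Multiply: 10 · 886 · 970 = 8594200.

8594200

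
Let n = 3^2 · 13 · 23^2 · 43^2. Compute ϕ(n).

φ(3^2) = 3^1·(3−1) = 3·2 = 6.
φ(13) = 13 − 1 = 12.
φ(23^2) = 23^2 − 23^1 = 529 − 23 = 506.
φ(43^2) = 43^2 − 43^1 = 1849 − 43 = 1806.
Since φ is multiplicative, φ(114440157) = 6 · 12 · 506 · 1806 = 65796192.

65796192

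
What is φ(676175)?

483840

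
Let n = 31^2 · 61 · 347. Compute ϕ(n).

19306800

φ(20341487) = 20341487 · (1 − 1/31) · (1 − 1/61) · (1 − 1/347)
       = 20341487 · 622800/656177 = 19306800.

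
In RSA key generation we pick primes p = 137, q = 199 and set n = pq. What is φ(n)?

26928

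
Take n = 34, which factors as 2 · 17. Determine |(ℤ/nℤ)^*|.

φ(34) = 34 · (1 − 1/2) · (1 − 1/17)
       = 34 · 16/34 = 16.

16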